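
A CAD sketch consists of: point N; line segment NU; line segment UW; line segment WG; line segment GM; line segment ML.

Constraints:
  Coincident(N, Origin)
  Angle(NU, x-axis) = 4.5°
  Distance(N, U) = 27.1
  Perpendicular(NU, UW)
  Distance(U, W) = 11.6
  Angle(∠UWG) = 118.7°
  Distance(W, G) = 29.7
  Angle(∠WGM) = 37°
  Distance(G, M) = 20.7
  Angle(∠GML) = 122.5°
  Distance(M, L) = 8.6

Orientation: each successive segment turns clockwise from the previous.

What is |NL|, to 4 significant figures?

18.98

N is at the origin; NU runs at 4.5° with length 27.1, so U = (27.02, 2.126). NU ⟂ UW, so UW runs at -85.50°; with |UW| = 11.6, W = (27.93, -9.438). ∠UWG = 118.7° gives WG at -146.8° from the x-axis; with |WG| = 29.7, G = (3.075, -25.70). ∠WGM = 37.0° gives GM at 70.20° from the x-axis; with |GM| = 20.7, M = (10.09, -6.224). ∠GML = 122.5° gives ML at 12.70° from the x-axis; with |ML| = 8.6, L = (18.48, -4.334). Then |NL| = |L − N| = 18.98.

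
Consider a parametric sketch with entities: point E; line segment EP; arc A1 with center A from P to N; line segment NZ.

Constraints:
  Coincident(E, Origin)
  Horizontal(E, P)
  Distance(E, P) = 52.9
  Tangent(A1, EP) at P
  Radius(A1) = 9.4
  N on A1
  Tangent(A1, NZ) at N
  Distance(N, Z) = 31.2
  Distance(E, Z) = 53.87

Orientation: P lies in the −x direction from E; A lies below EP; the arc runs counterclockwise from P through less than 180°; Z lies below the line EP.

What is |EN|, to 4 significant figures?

61.73

Checks: |AN| = 9.400 ✓; ∠(AN, NZ) = 90.00° ✓; |NZ| = 31.20 ✓; |EZ| = 53.87 ✓.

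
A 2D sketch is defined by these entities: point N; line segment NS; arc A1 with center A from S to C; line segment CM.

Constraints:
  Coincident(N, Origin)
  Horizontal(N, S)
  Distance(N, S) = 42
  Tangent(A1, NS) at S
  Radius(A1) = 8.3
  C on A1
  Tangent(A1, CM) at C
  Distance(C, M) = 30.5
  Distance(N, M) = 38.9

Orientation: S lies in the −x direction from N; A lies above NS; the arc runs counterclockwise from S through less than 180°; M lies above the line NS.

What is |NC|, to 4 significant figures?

34.81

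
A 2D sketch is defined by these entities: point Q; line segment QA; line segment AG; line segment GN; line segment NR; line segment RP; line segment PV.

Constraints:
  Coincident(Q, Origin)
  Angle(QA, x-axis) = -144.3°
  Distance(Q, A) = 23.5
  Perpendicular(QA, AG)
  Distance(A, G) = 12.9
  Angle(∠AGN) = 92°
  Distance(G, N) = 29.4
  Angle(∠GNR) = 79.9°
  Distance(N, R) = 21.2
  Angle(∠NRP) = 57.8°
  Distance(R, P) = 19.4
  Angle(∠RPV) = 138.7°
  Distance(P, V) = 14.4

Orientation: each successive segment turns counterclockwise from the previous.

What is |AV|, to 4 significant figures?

21.90

∠NRP = 57.8° gives RP at -104.0° from the x-axis; with |RP| = 19.4, P = (-6.464, -11.40). ∠RPV = 138.7° gives PV at -62.70° from the x-axis; with |PV| = 14.4, V = (0.1410, -24.20). Then |AV| = |V − A| = 21.90.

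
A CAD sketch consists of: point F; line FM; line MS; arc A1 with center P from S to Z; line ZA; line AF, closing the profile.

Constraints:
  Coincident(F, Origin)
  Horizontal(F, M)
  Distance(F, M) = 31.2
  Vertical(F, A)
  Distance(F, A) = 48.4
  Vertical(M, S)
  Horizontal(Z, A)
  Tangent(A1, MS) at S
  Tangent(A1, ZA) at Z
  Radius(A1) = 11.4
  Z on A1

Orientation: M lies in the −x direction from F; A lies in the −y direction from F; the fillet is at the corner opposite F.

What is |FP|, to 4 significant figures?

41.96

F is at the origin; F and M share the same y with |FM| = 31.2 and M on the −x side, so M = (-31.20, 0.000). FA is vertical with |FA| = 48.4 and A on the −y side, so A = (0.000, -48.40). The virtual corner opposite F is at (-31.20, -48.40). Since A1 is tangent to MS there, PS ⟂ MS and A1 meets ZA tangentially, so PZ is at right angles to ZA, with radius 11.4, so the center P sits 11.4 in from both sides at P = (-19.80, -37.00). Then |FP| = |P − F| = 41.96.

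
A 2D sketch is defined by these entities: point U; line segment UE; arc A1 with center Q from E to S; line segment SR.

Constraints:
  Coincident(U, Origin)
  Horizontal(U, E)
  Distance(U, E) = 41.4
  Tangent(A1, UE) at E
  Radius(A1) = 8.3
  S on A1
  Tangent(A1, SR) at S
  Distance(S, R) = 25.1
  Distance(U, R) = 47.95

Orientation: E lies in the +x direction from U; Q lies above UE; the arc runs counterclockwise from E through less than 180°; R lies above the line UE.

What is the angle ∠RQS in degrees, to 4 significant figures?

71.70°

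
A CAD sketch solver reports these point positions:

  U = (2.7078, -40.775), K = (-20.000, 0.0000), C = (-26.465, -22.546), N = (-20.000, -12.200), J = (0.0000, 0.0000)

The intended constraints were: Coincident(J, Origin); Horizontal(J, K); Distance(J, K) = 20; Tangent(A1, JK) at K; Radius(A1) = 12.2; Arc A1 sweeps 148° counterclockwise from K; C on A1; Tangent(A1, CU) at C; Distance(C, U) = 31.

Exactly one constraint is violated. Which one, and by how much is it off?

Distance(C, U) = 31 — off by 3.40.

J = (0.00, 0.00) ✓; J.y = 0.00, K.y = 0.00 ✓; |JK| = 20.00 ✓; ∠(NK, KJ) = 90.00° ✓; |NK| = 12.20 ✓; bearing(N→C) − bearing(N→K) = 148.0° ✓; |NC| = 12.20 ✓; ∠(NC, CU) = 90.00° ✓; |CU| = 34.40 ✗.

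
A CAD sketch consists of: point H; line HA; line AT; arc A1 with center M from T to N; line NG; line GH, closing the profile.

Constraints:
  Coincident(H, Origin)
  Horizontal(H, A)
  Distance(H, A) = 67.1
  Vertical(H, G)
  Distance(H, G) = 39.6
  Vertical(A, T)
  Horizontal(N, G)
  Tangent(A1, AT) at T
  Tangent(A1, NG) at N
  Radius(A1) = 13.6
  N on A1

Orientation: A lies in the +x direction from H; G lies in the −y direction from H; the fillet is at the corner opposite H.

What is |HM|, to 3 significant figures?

59.5

HG is vertical with |HG| = 39.6 and G on the −y side, so G = (0.00, -39.6). The virtual corner opposite H is at (67.1, -39.6). Tangency of A1 to AT means the radius MT is perpendicular to AT and since A1 is tangent to NG there, MN ⟂ NG, with radius 13.6, so the center M sits 13.6 in from both sides at M = (53.5, -26.0). Then |HM| = |M − H| = 59.5.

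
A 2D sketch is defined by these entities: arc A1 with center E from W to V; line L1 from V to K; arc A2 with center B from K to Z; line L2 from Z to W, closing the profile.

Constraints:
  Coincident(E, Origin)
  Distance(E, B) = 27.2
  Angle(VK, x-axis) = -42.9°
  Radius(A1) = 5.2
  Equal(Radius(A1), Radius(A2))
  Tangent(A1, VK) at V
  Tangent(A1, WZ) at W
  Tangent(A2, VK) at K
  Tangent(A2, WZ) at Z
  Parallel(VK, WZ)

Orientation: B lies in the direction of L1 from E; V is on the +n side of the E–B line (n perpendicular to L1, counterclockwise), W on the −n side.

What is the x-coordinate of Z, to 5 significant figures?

16.385

The slot axis is L1's direction at -42.9°, so u = (cos -42.9°, sin -42.9°) = (0.73254, -0.68072) and n = (−sin -42.9°, cos -42.9°) = (0.68072, 0.73254). E is at the origin and B lies 27.2 along u from E, so B = 27.2·u = (19.925, -18.516). Tangency of A1 to both parallel lines with radius 5.2 puts V and W at E ± 5.2·n: V = (3.5397, 3.8092), W = (-3.5397, -3.8092). Equal radii place K and Z the same way about B: K = B + 5.2·n = (23.465, -14.706), Z = B − 5.2·n = (16.385, -22.325). So Z.x = 16.385.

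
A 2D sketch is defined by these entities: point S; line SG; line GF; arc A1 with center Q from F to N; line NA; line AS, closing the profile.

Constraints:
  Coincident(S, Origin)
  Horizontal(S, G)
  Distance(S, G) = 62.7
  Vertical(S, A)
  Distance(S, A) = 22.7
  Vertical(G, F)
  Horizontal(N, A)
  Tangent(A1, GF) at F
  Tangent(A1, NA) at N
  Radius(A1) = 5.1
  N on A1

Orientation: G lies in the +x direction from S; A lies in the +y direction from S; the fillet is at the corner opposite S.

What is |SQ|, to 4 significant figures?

60.23

S is at the origin; SG is horizontal with |SG| = 62.7 and G on the +x side, so G = (62.70, 0.000). SA is vertical with |SA| = 22.7 and A on the +y side, so A = (0.000, 22.70). The virtual corner opposite S is at (62.70, 22.70). The tangent condition forces QF to be normal to GF and since A1 is tangent to NA there, QN ⟂ NA, with radius 5.1, so the center Q sits 5.1 in from both sides at Q = (57.60, 17.60). Then |SQ| = |Q − S| = 60.23.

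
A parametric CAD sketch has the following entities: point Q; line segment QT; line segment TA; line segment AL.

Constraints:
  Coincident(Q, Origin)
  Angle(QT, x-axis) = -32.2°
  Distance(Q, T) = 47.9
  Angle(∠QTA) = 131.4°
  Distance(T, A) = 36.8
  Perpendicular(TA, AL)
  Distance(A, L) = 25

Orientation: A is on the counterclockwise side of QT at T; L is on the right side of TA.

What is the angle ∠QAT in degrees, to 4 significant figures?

27.69°

Q is at the origin; QT runs at -32.2° with length 47.9, so T = 47.9·(cos -32.2°, sin -32.2°) = (40.53, -25.52). ∠QTA = 131.4°, so TA runs at -32.2° + (180° − 131.4°) = 16.40° from the x-axis; with |TA| = 36.8, A = T + 36.8·(cos 16.40°, sin 16.40°) = (75.84, -15.13). Then cos ∠QAT = AQ·AT / (|AQ||AT|), giving 27.69°.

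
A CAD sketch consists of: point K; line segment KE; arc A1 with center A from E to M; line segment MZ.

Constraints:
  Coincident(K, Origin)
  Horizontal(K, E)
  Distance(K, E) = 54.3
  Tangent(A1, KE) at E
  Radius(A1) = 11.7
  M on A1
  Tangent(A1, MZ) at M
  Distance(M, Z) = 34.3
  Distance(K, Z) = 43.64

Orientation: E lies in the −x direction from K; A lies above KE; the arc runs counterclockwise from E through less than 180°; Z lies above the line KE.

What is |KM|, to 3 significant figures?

44.7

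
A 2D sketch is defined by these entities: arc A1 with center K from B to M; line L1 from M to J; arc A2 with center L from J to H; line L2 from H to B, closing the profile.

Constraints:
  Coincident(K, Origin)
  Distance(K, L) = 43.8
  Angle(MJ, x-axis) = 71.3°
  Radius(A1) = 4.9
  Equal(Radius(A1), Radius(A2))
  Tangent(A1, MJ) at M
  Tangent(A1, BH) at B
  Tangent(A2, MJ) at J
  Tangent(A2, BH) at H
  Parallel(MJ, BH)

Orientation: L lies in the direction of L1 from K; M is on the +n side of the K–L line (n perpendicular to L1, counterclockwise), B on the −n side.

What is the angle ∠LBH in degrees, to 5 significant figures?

6.3833°

The slot axis is L1's direction at 71.3°, so u = (cos 71.3°, sin 71.3°) = (0.32061, 0.94721) and n = (−sin 71.3°, cos 71.3°) = (-0.94721, 0.32061). K is at the origin and L lies 43.8 along u from K, so L = 43.8·u = (14.043, 41.488). Tangency of A1 to both parallel lines with radius 4.9 puts M and B at K ± 4.9·n: M = (-4.6413, 1.5710), B = (4.6413, -1.5710). Equal radii place J and H the same way about L: J = L + 4.9·n = (9.4015, 43.059), H = L − 4.9·n = (18.684, 39.917). Then cos ∠LBH = BL·BH / (|BL||BH|), giving 6.3833°.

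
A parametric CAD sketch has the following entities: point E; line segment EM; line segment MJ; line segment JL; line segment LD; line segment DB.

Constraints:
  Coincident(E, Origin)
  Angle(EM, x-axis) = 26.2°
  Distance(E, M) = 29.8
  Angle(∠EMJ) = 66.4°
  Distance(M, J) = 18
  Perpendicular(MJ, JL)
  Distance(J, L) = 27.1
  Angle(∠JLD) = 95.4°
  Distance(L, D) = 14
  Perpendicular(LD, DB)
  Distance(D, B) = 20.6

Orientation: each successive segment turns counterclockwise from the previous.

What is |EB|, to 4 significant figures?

21.74

E is at the origin; EM runs at 26.2° with length 29.8, so M = (26.74, 13.16). ∠EMJ = 66.4° gives MJ at 139.8° from the x-axis; with |MJ| = 18.0, J = (12.99, 24.78). MJ is perpendicular to JL, so JL runs at -130.2°; with |JL| = 27.1, L = (-4.502, 4.076). ∠JLD = 95.4° gives LD at -45.60° from the x-axis; with |LD| = 14.0, D = (5.293, -5.926). The perpendicularity gives DB at right angles to LD, so DB runs at 44.40°; with |DB| = 20.6, B = (20.01, 8.487). Then |EB| = |B − E| = 21.74.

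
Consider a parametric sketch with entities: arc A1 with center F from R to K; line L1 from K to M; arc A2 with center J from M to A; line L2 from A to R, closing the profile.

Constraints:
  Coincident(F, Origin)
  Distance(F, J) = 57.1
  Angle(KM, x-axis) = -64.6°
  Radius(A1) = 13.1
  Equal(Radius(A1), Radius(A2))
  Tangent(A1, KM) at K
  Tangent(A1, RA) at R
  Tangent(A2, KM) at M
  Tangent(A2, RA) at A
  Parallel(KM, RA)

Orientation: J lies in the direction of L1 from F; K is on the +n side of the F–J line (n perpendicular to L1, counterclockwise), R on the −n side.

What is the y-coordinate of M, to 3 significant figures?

-46.0

The slot axis is L1's direction at -64.6°, so u = (cos -64.6°, sin -64.6°) = (0.429, -0.903) and n = (−sin -64.6°, cos -64.6°) = (0.903, 0.429). F is at the origin and J lies 57.1 along u from F, so J = 57.1·u = (24.5, -51.6). Tangency of A1 to both parallel lines with radius 13.1 puts K and R at F ± 13.1·n: K = (11.8, 5.62), R = (-11.8, -5.62). Equal radii place M and A the same way about J: M = J + 13.1·n = (36.3, -46.0), A = J − 13.1·n = (12.7, -57.2). So M.y = -46.0.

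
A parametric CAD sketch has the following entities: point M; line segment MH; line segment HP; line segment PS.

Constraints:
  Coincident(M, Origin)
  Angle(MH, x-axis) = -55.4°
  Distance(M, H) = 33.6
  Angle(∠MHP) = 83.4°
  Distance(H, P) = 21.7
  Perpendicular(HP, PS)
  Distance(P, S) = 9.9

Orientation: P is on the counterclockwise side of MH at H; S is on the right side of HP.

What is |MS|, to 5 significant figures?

46.809

∠MHP = 83.4°, so HP runs at -55.4° + (180° − 83.4°) = 41.200° from the x-axis; with |HP| = 21.7, P = H + 21.7·(cos 41.200°, sin 41.200°) = (35.407, -13.364). HP is perpendicular to PS; with |PS| = 9.9 on the right of HP, S = P + 9.9·(0.65869, -0.75241) = (41.928, -20.813). Then |MS| = |S − M| = 46.809.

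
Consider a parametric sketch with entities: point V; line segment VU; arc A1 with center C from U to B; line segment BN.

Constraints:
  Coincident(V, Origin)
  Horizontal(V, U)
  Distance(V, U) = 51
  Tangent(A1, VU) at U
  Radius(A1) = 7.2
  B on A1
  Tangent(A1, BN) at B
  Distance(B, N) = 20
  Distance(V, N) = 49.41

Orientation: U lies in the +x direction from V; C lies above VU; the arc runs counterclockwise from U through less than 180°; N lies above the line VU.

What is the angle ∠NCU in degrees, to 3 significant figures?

154°

Checks: |CB| = 7.200 ✓; ∠(CB, BN) = 90.00° ✓; |BN| = 20.00 ✓; |VN| = 49.41 ✓.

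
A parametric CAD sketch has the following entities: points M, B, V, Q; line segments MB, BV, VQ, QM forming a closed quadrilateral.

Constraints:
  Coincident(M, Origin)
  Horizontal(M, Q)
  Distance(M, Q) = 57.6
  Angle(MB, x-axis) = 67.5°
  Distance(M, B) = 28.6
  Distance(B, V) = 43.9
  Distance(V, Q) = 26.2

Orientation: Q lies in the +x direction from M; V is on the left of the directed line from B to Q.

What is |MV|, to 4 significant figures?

60.72

M is at the origin; M and Q share the same y with |MQ| = 57.6 and Q in +x, so Q = (57.6, 0). MB runs at 67.5° with |MB| = 28.6, so B = (10.94, 26.42). V is determined by |BV| = 43.9 and |VQ| = 26.2 together: it lies at the intersection of circle(B, 43.9) and circle(Q, 26.2). With |BQ| = 53.62, the foot of the radical line on BQ is 38.38 from B and the perpendicular offset is √(43.9² − 38.38²) = 21.31. Taking the left-of-BQ solution: V = (54.84, 26.05).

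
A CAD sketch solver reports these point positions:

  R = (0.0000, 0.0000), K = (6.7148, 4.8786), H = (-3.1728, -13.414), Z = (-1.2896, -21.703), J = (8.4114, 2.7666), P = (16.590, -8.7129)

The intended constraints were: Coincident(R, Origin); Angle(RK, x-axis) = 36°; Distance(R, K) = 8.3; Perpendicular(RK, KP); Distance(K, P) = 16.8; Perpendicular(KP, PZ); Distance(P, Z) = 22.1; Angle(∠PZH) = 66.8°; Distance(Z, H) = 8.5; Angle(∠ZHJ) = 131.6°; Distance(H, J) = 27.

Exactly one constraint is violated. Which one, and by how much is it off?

Distance(H, J) = 27 — off by 7.10.

R = (0.00, 0.00) ✓; RK at 36.00° ✓; |RK| = 8.300 ✓; ∠(RK, KP) = 90.00° ✓; |KP| = 16.80 ✓; ∠(KP, PZ) = 90.00° ✓; |PZ| = 22.10 ✓; ∠PZH = 66.80° ✓; |ZH| = 8.500 ✓; ∠ZHJ = 131.6° ✓; |HJ| = 19.90 ✗.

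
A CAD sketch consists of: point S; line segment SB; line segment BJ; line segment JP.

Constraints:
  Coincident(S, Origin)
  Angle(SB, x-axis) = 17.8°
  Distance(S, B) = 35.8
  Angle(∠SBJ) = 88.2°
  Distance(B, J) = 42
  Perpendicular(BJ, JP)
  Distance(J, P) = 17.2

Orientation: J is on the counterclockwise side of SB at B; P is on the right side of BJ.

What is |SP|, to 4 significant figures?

66.92

∠SBJ = 88.2°, so BJ runs at 17.8° + (180° − 88.2°) = 109.6° from the x-axis; with |BJ| = 42.0, J = B + 42.0·(cos 109.6°, sin 109.6°) = (20.00, 50.51). The perpendicularity gives JP at right angles to BJ; with |JP| = 17.2 on the right of BJ, P = J + 17.2·(0.9421, 0.3355) = (36.20, 56.28). Then |SP| = |P − S| = 66.92.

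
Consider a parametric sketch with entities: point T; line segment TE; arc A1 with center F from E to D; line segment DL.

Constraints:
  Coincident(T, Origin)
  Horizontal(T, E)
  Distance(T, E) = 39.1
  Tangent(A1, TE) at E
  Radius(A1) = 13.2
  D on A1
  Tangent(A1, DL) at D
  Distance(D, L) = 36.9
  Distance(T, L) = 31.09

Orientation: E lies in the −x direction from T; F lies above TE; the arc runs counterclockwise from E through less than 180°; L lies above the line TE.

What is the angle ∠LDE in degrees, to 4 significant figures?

156.8°

T is at the origin; TE is horizontal with |TE| = 39.1 and E on the −x side, so E = (-39.10, 0.000). Since A1 is tangent to TE there, FE ⟂ TE, so F = E + (0, 13.2) = (-39.10, 13.20). Since FD ⟂ DL (tangency), |FL| = √(13.2² + 36.9²) = 39.19 regardless of where D sits on A1. So L lies on both circle(T, 31.09) and circle(F, 39.19); the above-TE intersection is L = (-4.094, 30.82). D is the foot of the tangent from L: D = (-29.54, 4.097).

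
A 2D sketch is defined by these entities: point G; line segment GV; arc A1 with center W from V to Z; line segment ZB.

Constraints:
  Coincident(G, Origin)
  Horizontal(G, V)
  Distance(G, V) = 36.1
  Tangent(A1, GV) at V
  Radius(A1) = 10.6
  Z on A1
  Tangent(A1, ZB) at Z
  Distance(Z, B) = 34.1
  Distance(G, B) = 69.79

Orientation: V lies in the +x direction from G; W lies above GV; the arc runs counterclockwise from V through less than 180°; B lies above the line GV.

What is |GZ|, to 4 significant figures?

46.53

G is at the origin; GV is horizontal with |GV| = 36.1 and V on the +x side, so V = (36.10, 0.000). Since A1 is tangent to GV there, WV ⟂ GV, so W = V + (0, 10.6) = (36.10, 10.60). Since WZ ⟂ ZB (tangency), |WB| = √(10.6² + 34.1²) = 35.71 regardless of where Z sits on A1. So B lies on both circle(G, 69.79) and circle(W, 35.71); the above-GV intersection is B = (58.01, 38.80). Z is the foot of the tangent from B: Z = (46.02, 6.873).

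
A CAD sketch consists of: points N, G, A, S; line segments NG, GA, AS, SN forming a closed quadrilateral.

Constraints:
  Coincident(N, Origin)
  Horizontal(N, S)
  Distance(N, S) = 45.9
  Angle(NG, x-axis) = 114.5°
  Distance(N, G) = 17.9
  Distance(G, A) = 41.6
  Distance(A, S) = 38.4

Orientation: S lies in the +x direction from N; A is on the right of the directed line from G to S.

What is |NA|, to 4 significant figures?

23.82

Checks: NG at 114.5° ✓; |GA| = 41.60 ✓; |AS| = 38.40 ✓.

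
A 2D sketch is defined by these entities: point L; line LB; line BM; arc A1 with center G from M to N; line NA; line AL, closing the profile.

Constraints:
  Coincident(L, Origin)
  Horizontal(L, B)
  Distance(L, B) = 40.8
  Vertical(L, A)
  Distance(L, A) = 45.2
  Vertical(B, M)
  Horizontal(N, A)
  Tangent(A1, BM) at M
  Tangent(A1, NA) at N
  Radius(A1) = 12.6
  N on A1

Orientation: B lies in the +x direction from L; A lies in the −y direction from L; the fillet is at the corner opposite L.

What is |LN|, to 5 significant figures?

53.276

The virtual corner opposite L is at (40.800, -45.200). Tangency of A1 to BM means the radius GM is perpendicular to BM and the tangent condition forces GN to be normal to NA, with radius 12.6, so the center G sits 12.6 in from both sides at G = (28.200, -32.600). That places the tangent points at M = (40.800, -32.600) on BM and N = (28.200, -45.200) on NA. Then |LN| = |N − L| = 53.276.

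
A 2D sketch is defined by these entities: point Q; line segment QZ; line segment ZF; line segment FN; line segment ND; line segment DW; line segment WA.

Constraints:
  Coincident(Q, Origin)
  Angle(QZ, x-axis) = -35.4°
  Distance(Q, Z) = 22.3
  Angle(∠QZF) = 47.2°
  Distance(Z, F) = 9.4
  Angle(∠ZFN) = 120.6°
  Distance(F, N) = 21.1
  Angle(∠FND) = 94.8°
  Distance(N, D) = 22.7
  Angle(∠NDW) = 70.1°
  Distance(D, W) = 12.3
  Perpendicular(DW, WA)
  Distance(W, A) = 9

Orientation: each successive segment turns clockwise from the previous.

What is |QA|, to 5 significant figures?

8.1579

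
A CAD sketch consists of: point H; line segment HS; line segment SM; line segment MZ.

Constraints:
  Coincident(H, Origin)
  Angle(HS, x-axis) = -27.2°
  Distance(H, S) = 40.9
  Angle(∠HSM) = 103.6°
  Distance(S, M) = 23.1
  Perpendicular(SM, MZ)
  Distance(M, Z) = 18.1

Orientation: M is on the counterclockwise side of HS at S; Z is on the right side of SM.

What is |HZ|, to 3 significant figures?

66.5

H is at the origin; HS runs at -27.2° with length 40.9, so S = 40.9·(cos -27.2°, sin -27.2°) = (36.4, -18.7). ∠HSM = 103.6°, so SM runs at -27.2° + (180° − 103.6°) = 49.2° from the x-axis; with |SM| = 23.1, M = S + 23.1·(cos 49.2°, sin 49.2°) = (51.5, -1.21). SM is perpendicular to MZ; with |MZ| = 18.1 on the right of SM, Z = M + 18.1·(0.757, -0.653) = (65.2, -13.0). Then |HZ| = |Z − H| = 66.5.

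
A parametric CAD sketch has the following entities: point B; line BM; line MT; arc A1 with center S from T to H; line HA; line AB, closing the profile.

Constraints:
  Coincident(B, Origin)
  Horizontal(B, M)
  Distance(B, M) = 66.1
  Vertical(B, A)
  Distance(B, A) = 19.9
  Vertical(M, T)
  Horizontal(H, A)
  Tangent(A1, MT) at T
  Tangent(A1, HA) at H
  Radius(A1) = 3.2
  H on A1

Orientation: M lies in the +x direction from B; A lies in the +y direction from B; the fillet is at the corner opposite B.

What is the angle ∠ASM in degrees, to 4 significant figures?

103.8°

BA is vertical with |BA| = 19.9 and A on the +y side, so A = (0.000, 19.90). The virtual corner opposite B is at (66.10, 19.90). A1 meets MT tangentially, so ST is at right angles to MT and since A1 is tangent to HA there, SH ⟂ HA, with radius 3.2, so the center S sits 3.2 in from both sides at S = (62.90, 16.70). Then cos ∠ASM = SA·SM / (|SA||SM|), giving 103.8°.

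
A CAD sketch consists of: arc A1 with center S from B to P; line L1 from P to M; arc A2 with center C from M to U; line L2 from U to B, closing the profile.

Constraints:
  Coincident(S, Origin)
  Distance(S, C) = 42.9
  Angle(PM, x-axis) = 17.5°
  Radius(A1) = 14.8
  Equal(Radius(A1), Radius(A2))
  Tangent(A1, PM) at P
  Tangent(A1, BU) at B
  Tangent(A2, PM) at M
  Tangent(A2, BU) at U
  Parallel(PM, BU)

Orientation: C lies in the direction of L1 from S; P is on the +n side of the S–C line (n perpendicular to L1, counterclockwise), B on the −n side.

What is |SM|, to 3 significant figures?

45.4

The slot axis is L1's direction at 17.5°, so u = (cos 17.5°, sin 17.5°) = (0.954, 0.301) and n = (−sin 17.5°, cos 17.5°) = (-0.301, 0.954). S is at the origin and C lies 42.9 along u from S, so C = 42.9·u = (40.9, 12.9). Tangency of A1 to both parallel lines with radius 14.8 puts P and B at S ± 14.8·n: P = (-4.45, 14.1), B = (4.45, -14.1). Equal radii place M and U the same way about C: M = C + 14.8·n = (36.5, 27.0), U = C − 14.8·n = (45.4, -1.21). Then |SM| = |M − S| = 45.4.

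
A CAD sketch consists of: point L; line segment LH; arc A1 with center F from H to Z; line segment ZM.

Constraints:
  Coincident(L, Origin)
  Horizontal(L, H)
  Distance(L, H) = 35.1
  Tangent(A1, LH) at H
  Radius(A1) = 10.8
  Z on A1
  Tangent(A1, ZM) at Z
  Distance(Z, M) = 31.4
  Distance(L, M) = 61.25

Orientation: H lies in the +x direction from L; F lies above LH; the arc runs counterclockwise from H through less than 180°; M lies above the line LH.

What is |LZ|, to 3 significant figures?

47.3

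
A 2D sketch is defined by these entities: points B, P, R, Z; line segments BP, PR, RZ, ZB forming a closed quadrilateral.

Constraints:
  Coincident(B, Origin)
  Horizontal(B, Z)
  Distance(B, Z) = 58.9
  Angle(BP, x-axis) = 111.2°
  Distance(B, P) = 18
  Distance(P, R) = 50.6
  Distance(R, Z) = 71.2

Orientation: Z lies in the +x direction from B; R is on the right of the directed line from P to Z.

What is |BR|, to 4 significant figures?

33.96

B is at the origin; B and Z share the same y with |BZ| = 58.9 and Z in +x, so Z = (58.9, 0). BP runs at 111.2° with |BP| = 18.0, so P = (-6.509, 16.78). R is determined by |PR| = 50.6 and |RZ| = 71.2 together: it lies at the intersection of circle(P, 50.6) and circle(Z, 71.2). With |PZ| = 67.53, the foot of the radical line on PZ is 15.19 from P and the perpendicular offset is √(50.6² − 15.19²) = 48.27. Taking the right-of-PZ solution: R = (-3.795, -33.75).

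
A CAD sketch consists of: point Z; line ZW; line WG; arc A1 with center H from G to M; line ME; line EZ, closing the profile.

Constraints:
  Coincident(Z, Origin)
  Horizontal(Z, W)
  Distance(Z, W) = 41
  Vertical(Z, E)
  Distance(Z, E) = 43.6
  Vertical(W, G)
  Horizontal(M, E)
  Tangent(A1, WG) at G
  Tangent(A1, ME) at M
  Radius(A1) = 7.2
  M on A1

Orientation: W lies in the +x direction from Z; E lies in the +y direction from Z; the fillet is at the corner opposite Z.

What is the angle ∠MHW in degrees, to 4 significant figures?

168.8°

Z is at the origin; ZW is horizontal with |ZW| = 41.0 and W on the +x side, so W = (41.00, 0.000). Z and E share the same x with |ZE| = 43.6 and E on the +y side, so E = (0.000, 43.60). The virtual corner opposite Z is at (41.00, 43.60). The tangent condition forces HG to be normal to WG and since A1 is tangent to ME there, HM ⟂ ME, with radius 7.2, so the center H sits 7.2 in from both sides at H = (33.80, 36.40). That places the tangent points at G = (41.00, 36.40) on WG and M = (33.80, 43.60) on ME. Then cos ∠MHW = HM·HW / (|HM||HW|), giving 168.8°.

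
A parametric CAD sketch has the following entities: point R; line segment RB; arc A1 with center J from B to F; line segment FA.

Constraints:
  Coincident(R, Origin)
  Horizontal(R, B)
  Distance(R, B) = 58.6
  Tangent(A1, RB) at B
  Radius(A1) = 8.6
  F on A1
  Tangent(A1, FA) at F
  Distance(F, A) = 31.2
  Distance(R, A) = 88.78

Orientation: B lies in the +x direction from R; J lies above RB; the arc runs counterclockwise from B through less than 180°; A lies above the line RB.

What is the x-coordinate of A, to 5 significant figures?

84.050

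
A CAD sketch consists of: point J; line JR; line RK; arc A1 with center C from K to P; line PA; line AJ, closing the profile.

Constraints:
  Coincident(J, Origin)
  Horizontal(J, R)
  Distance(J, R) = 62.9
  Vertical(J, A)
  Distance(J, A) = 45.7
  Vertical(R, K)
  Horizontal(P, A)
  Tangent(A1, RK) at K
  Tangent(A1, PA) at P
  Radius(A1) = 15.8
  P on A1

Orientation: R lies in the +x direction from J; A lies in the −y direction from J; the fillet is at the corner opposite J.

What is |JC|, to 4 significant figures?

55.79

J and A share the same x with |JA| = 45.7 and A on the −y side, so A = (0.000, -45.70). The virtual corner opposite J is at (62.90, -45.70). Tangency of A1 to RK means the radius CK is perpendicular to RK and the tangent condition forces CP to be normal to PA, with radius 15.8, so the center C sits 15.8 in from both sides at C = (47.10, -29.90). Then |JC| = |C − J| = 55.79.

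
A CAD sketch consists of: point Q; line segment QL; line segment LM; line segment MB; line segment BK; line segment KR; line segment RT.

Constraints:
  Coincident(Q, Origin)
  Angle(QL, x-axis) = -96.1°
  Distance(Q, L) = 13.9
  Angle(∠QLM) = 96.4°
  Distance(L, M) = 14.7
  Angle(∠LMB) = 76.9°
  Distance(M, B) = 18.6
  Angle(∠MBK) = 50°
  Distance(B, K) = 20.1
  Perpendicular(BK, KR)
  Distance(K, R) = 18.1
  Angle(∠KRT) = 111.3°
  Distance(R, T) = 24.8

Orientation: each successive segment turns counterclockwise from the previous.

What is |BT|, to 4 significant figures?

27.27

The perpendicularity gives KR at right angles to BK, so KR runs at -49.40°; with |KR| = 18.1, R = (9.197, -25.23). ∠KRT = 111.3° gives RT at 19.30° from the x-axis; with |RT| = 24.8, T = (32.60, -17.03). Then |BT| = |T − B| = 27.27.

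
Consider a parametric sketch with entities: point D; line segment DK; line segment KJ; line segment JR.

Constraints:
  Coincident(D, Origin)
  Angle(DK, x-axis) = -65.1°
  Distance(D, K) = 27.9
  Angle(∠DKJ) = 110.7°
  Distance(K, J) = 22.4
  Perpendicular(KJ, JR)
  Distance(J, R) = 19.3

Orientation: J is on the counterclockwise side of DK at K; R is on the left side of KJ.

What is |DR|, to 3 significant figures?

33.0

D is at the origin; DK runs at -65.1° with length 27.9, so K = 27.9·(cos -65.1°, sin -65.1°) = (11.7, -25.3). ∠DKJ = 110.7°, so KJ runs at -65.1° + (180° − 110.7°) = 4.20° from the x-axis; with |KJ| = 22.4, J = K + 22.4·(cos 4.20°, sin 4.20°) = (34.1, -23.7). The perpendicularity gives JR at right angles to KJ; with |JR| = 19.3 on the left of KJ, R = J + 19.3·(-0.0732, 0.997) = (32.7, -4.42). Then |DR| = |R − D| = 33.0.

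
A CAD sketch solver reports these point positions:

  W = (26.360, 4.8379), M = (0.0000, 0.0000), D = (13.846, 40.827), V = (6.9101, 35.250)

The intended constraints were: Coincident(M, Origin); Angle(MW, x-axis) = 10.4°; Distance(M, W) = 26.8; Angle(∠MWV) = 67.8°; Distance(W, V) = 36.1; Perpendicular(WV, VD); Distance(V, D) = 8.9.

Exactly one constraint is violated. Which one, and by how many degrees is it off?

Perpendicular(WV, VD) — off by 6.20°.

M = (0.00, 0.00) ✓; MW at 10.40° ✓; |MW| = 26.80 ✓; ∠MWV = 67.80° ✓; |WV| = 36.10 ✓; ∠(WV, VD) = 83.80° ✗; |VD| = 8.900 ✓.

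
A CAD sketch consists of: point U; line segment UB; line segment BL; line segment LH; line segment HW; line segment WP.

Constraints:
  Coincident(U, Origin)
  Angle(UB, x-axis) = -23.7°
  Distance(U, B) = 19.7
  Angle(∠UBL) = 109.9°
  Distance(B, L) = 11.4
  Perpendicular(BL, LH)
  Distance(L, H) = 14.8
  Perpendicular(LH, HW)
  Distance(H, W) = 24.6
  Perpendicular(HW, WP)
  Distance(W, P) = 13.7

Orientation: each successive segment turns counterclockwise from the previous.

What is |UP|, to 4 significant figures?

18.59

U is at the origin; UB runs at -23.7° with length 19.7, so B = (18.04, -7.918). ∠UBL = 109.9° gives BL at 46.40° from the x-axis; with |BL| = 11.4, L = (25.90, 0.3372). BL ⟂ LH, so LH runs at 136.4°; with |LH| = 14.8, H = (15.18, 10.54). LH is perpendicular to HW, so HW runs at -133.6°; with |HW| = 24.6, W = (-1.782, -7.271). HW is perpendicular to WP, so WP runs at -43.60°; with |WP| = 13.7, P = (8.139, -16.72). Then |UP| = |P − U| = 18.59.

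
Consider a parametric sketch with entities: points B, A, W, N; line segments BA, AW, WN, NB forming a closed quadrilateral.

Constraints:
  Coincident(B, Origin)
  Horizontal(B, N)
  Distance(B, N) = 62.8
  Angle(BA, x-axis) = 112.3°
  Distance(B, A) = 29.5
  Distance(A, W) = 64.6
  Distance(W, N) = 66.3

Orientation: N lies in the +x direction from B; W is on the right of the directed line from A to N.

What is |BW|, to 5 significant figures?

35.446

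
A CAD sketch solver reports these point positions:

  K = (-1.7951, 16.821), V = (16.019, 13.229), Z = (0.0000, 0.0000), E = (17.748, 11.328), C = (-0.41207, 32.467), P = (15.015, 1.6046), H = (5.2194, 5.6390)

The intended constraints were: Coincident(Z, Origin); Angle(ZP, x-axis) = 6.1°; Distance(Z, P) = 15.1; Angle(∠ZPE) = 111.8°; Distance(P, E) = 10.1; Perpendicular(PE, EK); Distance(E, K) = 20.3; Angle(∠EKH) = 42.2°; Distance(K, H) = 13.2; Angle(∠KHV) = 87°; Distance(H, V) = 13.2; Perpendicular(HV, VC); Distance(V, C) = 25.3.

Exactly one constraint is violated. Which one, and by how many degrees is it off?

Perpendicular(HV, VC) — off by 5.40°.

Z = (0.00, 0.00) ✓; ZP at 6.100° ✓; |ZP| = 15.10 ✓; ∠ZPE = 111.8° ✓; |PE| = 10.10 ✓; ∠(PE, EK) = 90.00° ✓; |EK| = 20.30 ✓; ∠EKH = 42.20° ✓; |KH| = 13.20 ✓; ∠KHV = 87.00° ✓; |HV| = 13.20 ✓; ∠(HV, VC) = 95.40° ✗; |VC| = 25.30 ✓.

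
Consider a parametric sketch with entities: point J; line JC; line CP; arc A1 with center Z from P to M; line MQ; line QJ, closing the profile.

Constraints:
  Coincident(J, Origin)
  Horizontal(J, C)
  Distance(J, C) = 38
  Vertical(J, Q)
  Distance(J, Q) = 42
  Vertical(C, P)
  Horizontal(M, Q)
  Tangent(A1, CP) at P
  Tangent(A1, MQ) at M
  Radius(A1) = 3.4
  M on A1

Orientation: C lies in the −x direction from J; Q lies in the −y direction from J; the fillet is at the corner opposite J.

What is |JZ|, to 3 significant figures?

51.8

JQ is vertical with |JQ| = 42.0 and Q on the −y side, so Q = (0.00, -42.0). The virtual corner opposite J is at (-38.0, -42.0). Since A1 is tangent to CP there, ZP ⟂ CP and since A1 is tangent to MQ there, ZM ⟂ MQ, with radius 3.4, so the center Z sits 3.4 in from both sides at Z = (-34.6, -38.6). Then |JZ| = |Z − J| = 51.8.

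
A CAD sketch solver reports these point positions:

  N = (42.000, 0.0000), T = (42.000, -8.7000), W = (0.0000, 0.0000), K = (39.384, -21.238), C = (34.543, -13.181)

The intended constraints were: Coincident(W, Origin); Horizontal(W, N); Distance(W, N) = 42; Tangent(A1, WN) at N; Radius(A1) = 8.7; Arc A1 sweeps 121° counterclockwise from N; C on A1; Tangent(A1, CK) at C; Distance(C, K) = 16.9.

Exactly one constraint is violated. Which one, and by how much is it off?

Distance(C, K) = 16.9 — off by 7.50.

W = (0.00, 0.00) ✓; W.y = 0.00, N.y = 0.00 ✓; |WN| = 42.00 ✓; ∠(TN, NW) = 90.00° ✓; |TN| = 8.700 ✓; bearing(T→C) − bearing(T→N) = 121.0° ✓; |TC| = 8.700 ✓; ∠(TC, CK) = 90.00° ✓; |CK| = 9.399 ✗.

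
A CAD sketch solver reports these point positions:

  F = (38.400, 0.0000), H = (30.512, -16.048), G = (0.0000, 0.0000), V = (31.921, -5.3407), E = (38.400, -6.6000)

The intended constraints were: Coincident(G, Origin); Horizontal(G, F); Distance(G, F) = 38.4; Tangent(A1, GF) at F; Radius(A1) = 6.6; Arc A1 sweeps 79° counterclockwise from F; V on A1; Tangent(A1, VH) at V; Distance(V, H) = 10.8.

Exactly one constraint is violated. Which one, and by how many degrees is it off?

Tangent(A1, VH) at V — off by 3.50°.

G = (0.00, 0.00) ✓; G.y = 0.00, F.y = 0.00 ✓; |GF| = 38.40 ✓; ∠(EF, FG) = 90.00° ✓; |EF| = 6.600 ✓; bearing(E→V) − bearing(E→F) = 79.00° ✓; |EV| = 6.600 ✓; ∠(EV, VH) = 86.50° ✗; |VH| = 10.80 ✓.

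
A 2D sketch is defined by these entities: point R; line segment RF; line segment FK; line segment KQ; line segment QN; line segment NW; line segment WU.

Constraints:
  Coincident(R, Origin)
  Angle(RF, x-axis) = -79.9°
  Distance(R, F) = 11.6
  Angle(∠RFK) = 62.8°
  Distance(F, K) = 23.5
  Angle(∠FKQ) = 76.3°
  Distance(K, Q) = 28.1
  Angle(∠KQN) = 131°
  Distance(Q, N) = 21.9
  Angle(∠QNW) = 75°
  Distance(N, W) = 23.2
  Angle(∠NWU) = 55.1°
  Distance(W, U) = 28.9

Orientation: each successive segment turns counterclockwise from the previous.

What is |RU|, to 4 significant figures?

20.74

R is at the origin; RF runs at -79.9° with length 11.6, so F = (2.034, -11.42). ∠RFK = 62.8° gives FK at 37.30° from the x-axis; with |FK| = 23.5, K = (20.73, 2.820). ∠FKQ = 76.3° gives KQ at 141.0° from the x-axis; with |KQ| = 28.1, Q = (-1.110, 20.50). ∠KQN = 131.0° gives QN at -170.0° from the x-axis; with |QN| = 21.9, N = (-22.68, 16.70). ∠QNW = 75.0° gives NW at -65.00° from the x-axis; with |NW| = 23.2, W = (-12.87, -4.325). ∠NWU = 55.1° gives WU at 59.90° from the x-axis; with |WU| = 28.9, U = (1.621, 20.68). Then |RU| = |U − R| = 20.74.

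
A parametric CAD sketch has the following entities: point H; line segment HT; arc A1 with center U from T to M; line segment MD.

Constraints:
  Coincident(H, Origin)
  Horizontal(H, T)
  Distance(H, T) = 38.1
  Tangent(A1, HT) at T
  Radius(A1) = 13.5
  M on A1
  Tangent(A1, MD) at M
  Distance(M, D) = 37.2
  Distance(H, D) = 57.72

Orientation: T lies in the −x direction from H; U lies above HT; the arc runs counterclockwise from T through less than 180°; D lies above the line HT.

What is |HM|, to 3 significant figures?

28.4

H is at the origin; HT is horizontal with |HT| = 38.1 and T on the −x side, so T = (-38.1, 0.00). The tangent condition forces UT to be normal to HT, so U = T + (0, 13.5) = (-38.1, 13.5). Since UM ⟂ MD (tangency), |UD| = √(13.5² + 37.2²) = 39.6 regardless of where M sits on A1. So D lies on both circle(H, 57.72) and circle(U, 39.6); the above-HT intersection is D = (-26.4, 51.3). M is the foot of the tangent from D: M = (-24.6, 14.2).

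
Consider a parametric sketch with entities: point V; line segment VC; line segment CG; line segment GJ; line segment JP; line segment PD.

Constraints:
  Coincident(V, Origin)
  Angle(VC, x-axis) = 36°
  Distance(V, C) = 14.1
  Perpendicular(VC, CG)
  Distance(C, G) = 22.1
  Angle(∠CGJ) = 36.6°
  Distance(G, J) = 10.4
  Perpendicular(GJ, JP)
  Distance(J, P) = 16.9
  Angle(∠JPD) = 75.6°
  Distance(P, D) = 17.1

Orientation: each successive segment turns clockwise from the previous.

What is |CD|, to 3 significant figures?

23.9

V is at the origin; VC runs at 36.0° with length 14.1, so C = (11.4, 8.29). The perpendicularity gives CG at right angles to VC, so CG runs at -54.0°; with |CG| = 22.1, G = (24.4, -9.59). ∠CGJ = 36.6° gives GJ at 163° from the x-axis; with |GJ| = 10.4, J = (14.5, -6.48). The perpendicularity gives JP at right angles to GJ, so JP runs at 72.6°; with |JP| = 16.9, P = (19.5, 9.65). ∠JPD = 75.6° gives PD at -31.8° from the x-axis; with |PD| = 17.1, D = (34.1, 0.634). Then |CD| = |D − C| = 23.9.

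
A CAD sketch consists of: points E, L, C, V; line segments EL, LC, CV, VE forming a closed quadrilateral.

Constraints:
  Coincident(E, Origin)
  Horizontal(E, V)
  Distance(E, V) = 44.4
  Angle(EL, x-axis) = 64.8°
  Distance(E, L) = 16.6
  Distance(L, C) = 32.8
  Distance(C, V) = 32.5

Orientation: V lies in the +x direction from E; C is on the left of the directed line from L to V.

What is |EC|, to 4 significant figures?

47.35

E is at the origin; E and V share the same y with |EV| = 44.4 and V in +x, so V = (44.4, 0). EL runs at 64.8° with |EL| = 16.6, so L = (7.068, 15.02). C is determined by |LC| = 32.8 and |CV| = 32.5 together: it lies at the intersection of circle(L, 32.8) and circle(V, 32.5). With |LV| = 40.24, the foot of the radical line on LV is 20.36 from L and the perpendicular offset is √(32.8² − 20.36²) = 25.71. Taking the left-of-LV solution: C = (35.56, 31.27).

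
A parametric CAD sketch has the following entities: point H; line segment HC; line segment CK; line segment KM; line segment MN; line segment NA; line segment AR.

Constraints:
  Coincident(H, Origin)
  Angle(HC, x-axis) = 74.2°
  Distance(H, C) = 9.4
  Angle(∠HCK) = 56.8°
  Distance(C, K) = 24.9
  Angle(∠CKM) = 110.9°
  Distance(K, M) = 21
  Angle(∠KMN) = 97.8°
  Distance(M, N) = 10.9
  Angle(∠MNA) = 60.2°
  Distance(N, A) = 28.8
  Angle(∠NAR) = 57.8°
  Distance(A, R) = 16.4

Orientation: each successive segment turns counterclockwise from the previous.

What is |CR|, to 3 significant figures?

37.4

H is at the origin; HC runs at 74.2° with length 9.4, so C = (2.56, 9.04). ∠HCK = 56.8° gives CK at -163° from the x-axis; with |CK| = 24.9, K = (-21.2, 1.60). ∠CKM = 110.9° gives KM at -93.5° from the x-axis; with |KM| = 21.0, M = (-22.5, -19.4). ∠KMN = 97.8° gives MN at -11.3° from the x-axis; with |MN| = 10.9, N = (-11.8, -21.5). ∠MNA = 60.2° gives NA at 108° from the x-axis; with |NA| = 28.8, A = (-20.9, 5.81). ∠NAR = 57.8° gives AR at -129° from the x-axis; with |AR| = 16.4, R = (-31.3, -6.88). Then |CR| = |R − C| = 37.4.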